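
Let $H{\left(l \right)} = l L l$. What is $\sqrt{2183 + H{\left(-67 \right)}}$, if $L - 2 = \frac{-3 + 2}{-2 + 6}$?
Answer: $\frac{\sqrt{40155}}{2} \approx 100.19$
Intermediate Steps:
$L = \frac{7}{4}$ ($L = 2 + \frac{-3 + 2}{-2 + 6} = 2 - \frac{1}{4} = \frac{7}{4} \approx 1.75$)
$H{\left(l \right)} = \frac{7 l^{2}}{4}$ ($H{\left(l \right)} = l \frac{7}{4} l = \frac{7 l}{4} l = \frac{7 l^{2}}{4}$)
$\sqrt{2183 + H{\left(-67 \right)}} = \sqrt{2183 + \frac{7 \left(-67\right)^{2}}{4}} = \sqrt{2183 + \frac{7}{4} \cdot 4489} = \sqrt{2183 + \frac{31423}{4}} = \sqrt{\frac{40155}{4}} = \frac{\sqrt{40155}}{2}$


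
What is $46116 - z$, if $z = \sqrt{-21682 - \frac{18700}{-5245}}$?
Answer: $46116 - \frac{3 i \sqrt{2650552358}}{1049} \approx 46116.0 - 147.24 i$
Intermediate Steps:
$z = \frac{3 i \sqrt{2650552358}}{1049}$ ($z = \sqrt{-21682 - - \frac{3740}{1049}} = \sqrt{-21682 + \frac{3740}{1049}} = \sqrt{- \frac{22740678}{1049}} = \frac{3 i \sqrt{2650552358}}{1049} \approx 147.24 i$)
$46116 - z = 46116 - \frac{3 i \sqrt{2650552358}}{1049}$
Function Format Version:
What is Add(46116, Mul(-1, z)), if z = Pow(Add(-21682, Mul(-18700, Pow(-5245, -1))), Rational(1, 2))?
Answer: Add(46116, Mul(Rational(-3, 1049), I, Pow(2650552358, Rational(1, 2)))) ≈ Add(46116., Mul(-147.24, I))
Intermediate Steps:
z = Mul(Rational(3, 1049), I, Pow(2650552358, Rational(1, 2))) (z = Pow(Add(-21682, Mul(-18700, Rational(-1, 5245))), Rational(1, 2)) = Pow(Add(-21682, Rational(3740, 1049)), Rational(1, 2)) = Pow(Rational(-22740678, 1049), Rational(1, 2)) = Mul(Rational(3, 1049), I, Pow(2650552358, Rational(1, 2))) ≈ Mul(147.24, I))
Add(46116, Mul(-1, z)) = Add(46116, Mul(-1, Mul(Rational(3, 1049), I, Pow(2650552358, Rational(1, 2))))) = Add(46116, Mul(Rational(-3, 1049), I, Pow(2650552358, Rational(1, 2))))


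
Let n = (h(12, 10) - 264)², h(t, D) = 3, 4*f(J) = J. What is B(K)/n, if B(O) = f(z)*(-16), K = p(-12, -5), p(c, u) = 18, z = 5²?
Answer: -100/68121 ≈ -0.0014680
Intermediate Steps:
z = 25
f(J) = J/4
n = 68121 (n = (3 - 264)² = (-261)² = 68121)
K = 18
B(O) = -100 (B(O) = ((¼)*25)*(-16) = (25/4)*(-16) = -100)
B(K)/n = -100/68121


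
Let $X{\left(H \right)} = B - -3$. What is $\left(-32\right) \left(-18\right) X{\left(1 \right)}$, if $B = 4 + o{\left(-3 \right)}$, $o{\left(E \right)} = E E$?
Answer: $9216$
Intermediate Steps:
$o{\left(E \right)} = E^{2}$
$B = 13$ ($B = 4 + \left(-3\right)^{2} = 4 + 9 = 13$)
$X{\left(H \right)} = 16$ ($X{\left(H \right)} = 13 - -3 = 13 + 3 = 16$)
$\left(-32\right) \left(-18\right) X{\left(1 \right)} = \left(-32\right) \left(-18\right) 16 = 576 \cdot 16 = 9216$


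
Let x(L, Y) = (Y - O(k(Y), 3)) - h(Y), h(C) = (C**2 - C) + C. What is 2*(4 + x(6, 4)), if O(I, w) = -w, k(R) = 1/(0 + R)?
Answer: -10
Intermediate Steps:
k(R) = 1/R
h(C) = C**2
x(L, Y) = 3 + Y - Y**2 (x(L, Y) = (Y - (-1)*3) - Y**2 = (Y - 1*(-3)) - Y**2 = (Y + 3) - Y**2 = (3 + Y) - Y**2 = 3 + Y - Y**2)
2*(4 + x(6, 4)) = 2*(4 + (3 + 4 - 1*4**2)) = 2*(4 + (3 + 4 - 1*16)) = 2*(4 + (3 + 4 - 16)) = 2*(4 - 9) = 2*(-5) = -10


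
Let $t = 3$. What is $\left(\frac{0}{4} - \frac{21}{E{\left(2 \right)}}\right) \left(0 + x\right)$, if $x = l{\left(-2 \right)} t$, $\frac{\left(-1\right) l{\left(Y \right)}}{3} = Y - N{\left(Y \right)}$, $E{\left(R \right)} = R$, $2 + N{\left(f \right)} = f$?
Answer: $189$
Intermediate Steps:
$N{\left(f \right)} = -2 + f$
$l{\left(Y \right)} = -6$ ($l{\left(Y \right)} = - 3 \left(Y - \left(-2 + Y\right)\right) = \left(-3\right) 2 = -6$)
$x = -18$ ($x = \left(-6\right) 3 = -18$)
$\left(\frac{0}{4} - \frac{21}{E{\left(2 \right)}}\right) \left(0 + x\right) = \left(\frac{0}{4} - \frac{21}{2}\right) \left(0 - 18\right) = \left(0 \cdot \frac{1}{4} - \frac{21}{2}\right) \left(-18\right) = \left(0 - \frac{21}{2}\right) \left(-18\right) = \left(- \frac{21}{2}\right) \left(-18\right) = 189$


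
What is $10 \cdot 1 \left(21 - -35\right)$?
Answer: $560$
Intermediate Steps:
$10 \cdot 1 \left(21 - -35\right) = 10 \left(21 + 35\right) = 10 \cdot 56 = 560$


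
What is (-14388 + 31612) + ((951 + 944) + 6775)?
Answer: 25894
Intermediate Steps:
(-14388 + 31612) + ((951 + 944) + 6775) = 17224 + (1895 + 6775) = 17224 + 8670 = 25894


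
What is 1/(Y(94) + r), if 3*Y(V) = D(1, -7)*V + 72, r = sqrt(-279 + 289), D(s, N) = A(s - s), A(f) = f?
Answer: 12/283 - sqrt(10)/566 ≈ 0.036816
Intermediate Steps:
D(s, N) = 0 (D(s, N) = s - s = 0)
r = sqrt(10) ≈ 3.1623
Y(V) = 24 (Y(V) = (0*V + 72)/3 = (0 + 72)/3 = (1/3)*72 = 24)
1/(Y(94) + r) = 1/(24 + sqrt(10))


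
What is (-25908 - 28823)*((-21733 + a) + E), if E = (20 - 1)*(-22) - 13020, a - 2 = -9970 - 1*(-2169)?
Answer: 2351791070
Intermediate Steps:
a = -7799 (a = 2 + (-9970 - 1*(-2169)) = 2 + (-9970 + 2169) = 2 - 7801 = -7799)
E = -13438 (E = 19*(-22) - 13020 = -418 - 13020 = -13438)
(-25908 - 28823)*((-21733 + a) + E) = (-25908 - 28823)*((-21733 - 7799) - 13438) = -54731*(-29532 - 13438) = -54731*(-42970) = 2351791070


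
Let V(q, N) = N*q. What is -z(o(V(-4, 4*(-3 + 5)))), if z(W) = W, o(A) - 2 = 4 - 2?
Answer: -4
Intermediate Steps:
o(A) = 4 (o(A) = 2 + (4 - 2) = 2 + 2 = 4)
-z(o(V(-4, 4*(-3 + 5)))) = -1*4 = -4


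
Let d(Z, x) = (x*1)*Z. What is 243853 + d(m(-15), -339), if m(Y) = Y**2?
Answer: 167578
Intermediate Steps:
d(Z, x) = Z*x (d(Z, x) = x*Z = Z*x)
243853 + d(m(-15), -339) = 243853 + (-15)**2*(-339) = 243853 + 225*(-339) = 243853 - 76275 = 167578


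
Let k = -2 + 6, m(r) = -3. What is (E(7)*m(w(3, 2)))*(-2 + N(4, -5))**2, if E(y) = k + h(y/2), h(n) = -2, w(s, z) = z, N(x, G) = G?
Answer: -294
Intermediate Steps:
k = 4
E(y) = 2 (E(y) = 4 - 2 = 2)
(E(7)*m(w(3, 2)))*(-2 + N(4, -5))**2 = (2*(-3))*(-2 - 5)**2 = -6*(-7)**2 = -6*49 = -294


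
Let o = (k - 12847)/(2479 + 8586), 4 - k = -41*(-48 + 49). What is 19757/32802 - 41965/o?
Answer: 3807905748641/104982801 ≈ 36272.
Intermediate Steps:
k = 45 (k = 4 - (-41)*(-48 + 49) = 4 - (-41) = 4 - 1*(-41) = 4 + 41 = 45)
o = -12802/11065 (o = (45 - 12847)/(2479 + 8586) = -12802/11065 ≈ -1.1570)
19757/32802 - 41965/o = 19757/32802 - 41965/(-12802/11065) = 19757*(1/32802) - 41965*(-11065/12802) = 19757/32802 + 464342725/12802 = 3807905748641/104982801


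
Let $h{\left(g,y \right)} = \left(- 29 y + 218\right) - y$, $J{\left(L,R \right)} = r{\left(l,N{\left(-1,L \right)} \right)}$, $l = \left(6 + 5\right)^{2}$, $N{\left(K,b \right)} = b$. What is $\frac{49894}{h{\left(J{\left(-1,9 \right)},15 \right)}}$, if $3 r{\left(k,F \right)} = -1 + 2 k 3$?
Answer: $- \frac{24947}{116} \approx -215.06$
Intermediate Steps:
$l = 121$ ($l = 11^{2} = 121$)
$r{\left(k,F \right)} = - \frac{1}{3} + 2 k$ ($r{\left(k,F \right)} = \frac{-1 + 2 k 3}{3} = \frac{-1 + 6 k}{3} = - \frac{1}{3} + 2 k$)
$J{\left(L,R \right)} = \frac{725}{3}$ ($J{\left(L,R \right)} = - \frac{1}{3} + 2 \cdot 121 = - \frac{1}{3} + 242 = \frac{725}{3}$)
$h{\left(g,y \right)} = 218 - 30 y$ ($h{\left(g,y \right)} = \left(218 - 29 y\right) - y = 218 - 30 y$)
$\frac{49894}{h{\left(J{\left(-1,9 \right)},15 \right)}} = \frac{49894}{218 - 450} = \frac{49894}{-232} = 49894 \left(- \frac{1}{232}\right) = - \frac{24947}{116}$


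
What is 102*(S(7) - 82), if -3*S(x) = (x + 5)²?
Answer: -13260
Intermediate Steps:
S(x) = -(5 + x)²/3 (S(x) = -(x + 5)²/3 = -(5 + x)²/3)
102*(S(7) - 82) = 102*(-(5 + 7)²/3 - 82) = 102*(-⅓*12² - 82) = 102*(-⅓*144 - 82) = 102*(-48 - 82) = 102*(-130) = -13260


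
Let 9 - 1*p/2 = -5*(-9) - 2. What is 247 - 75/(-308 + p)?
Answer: 92947/376 ≈ 247.20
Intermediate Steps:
p = -68 (p = 18 - 2*(-5*(-9) - 2) = 18 - 2*(45 - 2) = 18 - 2*43 = 18 - 86 = -68)
247 - 75/(-308 + p) = 247 - 75/(-308 - 68) = 247 - 75/(-376) = 247 - 75*(-1/376) = 247 + 75/376 = 92947/376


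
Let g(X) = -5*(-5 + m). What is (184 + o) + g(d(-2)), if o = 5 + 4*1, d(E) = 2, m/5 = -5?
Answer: 343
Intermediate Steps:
m = -25 (m = 5*(-5) = -25)
o = 9 (o = 5 + 4 = 9)
g(X) = 150 (g(X) = -5*(-5 - 25) = -5*(-30) = 150)
(184 + o) + g(d(-2)) = (184 + 9) + 150 = 193 + 150 = 343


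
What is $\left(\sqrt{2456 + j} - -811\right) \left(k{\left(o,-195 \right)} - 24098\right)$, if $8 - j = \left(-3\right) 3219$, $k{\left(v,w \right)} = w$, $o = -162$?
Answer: $-19701623 - 24293 \sqrt{12121} \approx -2.2376 \cdot 10^{7}$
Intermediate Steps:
$j = 9665$ ($j = 8 - \left(-3\right) 3219 = 8 - -9657 = 8 + 9657 = 9665$)
$\left(\sqrt{2456 + j} - -811\right) \left(k{\left(o,-195 \right)} - 24098\right) = \left(\sqrt{2456 + 9665} - -811\right) \left(-195 - 24098\right) = \left(\sqrt{12121} + \left(-10052 + 10863\right)\right) \left(-24293\right) = \left(\sqrt{12121} + 811\right) \left(-24293\right) = \left(811 + \sqrt{12121}\right) \left(-24293\right) = -19701623 - 24293 \sqrt{12121}$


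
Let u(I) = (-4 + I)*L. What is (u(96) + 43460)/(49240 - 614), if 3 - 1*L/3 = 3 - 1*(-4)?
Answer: 21178/24313 ≈ 0.87106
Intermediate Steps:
L = -12 (L = 9 - 3*(3 - 1*(-4)) = 9 - 3*(3 + 4) = 9 - 3*7 = 9 - 21 = -12)
u(I) = 48 - 12*I (u(I) = (-4 + I)*(-12) = 48 - 12*I)
(u(96) + 43460)/(49240 - 614) = ((48 - 12*96) + 43460)/(49240 - 614) = ((48 - 1152) + 43460)/48626 = (-1104 + 43460)*(1/48626) = 42356*(1/48626) = 21178/24313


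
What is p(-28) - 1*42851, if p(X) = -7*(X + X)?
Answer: -42459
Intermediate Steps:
p(X) = -14*X
p(-28) - 1*42851 = -14*(-28) - 1*42851 = 392 - 42851 = -42459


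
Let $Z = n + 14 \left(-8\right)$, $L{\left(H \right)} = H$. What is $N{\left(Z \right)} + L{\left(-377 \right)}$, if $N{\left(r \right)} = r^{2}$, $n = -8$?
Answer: $14023$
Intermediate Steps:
$Z = -120$ ($Z = -8 + 14 \left(-8\right) = -8 - 112 = -120$)
$N{\left(Z \right)} + L{\left(-377 \right)} = \left(-120\right)^{2} - 377 = 14400 - 377 = 14023$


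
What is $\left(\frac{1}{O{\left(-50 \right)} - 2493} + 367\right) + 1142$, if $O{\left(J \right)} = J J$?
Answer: $\frac{10564}{7} \approx 1509.1$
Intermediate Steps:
$O{\left(J \right)} = J^{2}$
$\left(\frac{1}{O{\left(-50 \right)} - 2493} + 367\right) + 1142 = \left(\frac{1}{\left(-50\right)^{2} - 2493} + 367\right) + 1142 = \left(\frac{1}{2500 - 2493} + 367\right) + 1142 = \left(\frac{1}{7} + 367\right) + 1142 = \frac{2570}{7} + 1142 = \frac{10564}{7}$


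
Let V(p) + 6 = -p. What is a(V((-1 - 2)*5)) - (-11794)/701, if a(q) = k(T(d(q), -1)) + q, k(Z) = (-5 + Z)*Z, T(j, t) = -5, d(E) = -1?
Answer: 53153/701 ≈ 75.825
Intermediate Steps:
V(p) = -6 - p
k(Z) = Z*(-5 + Z)
a(q) = 50 + q (a(q) = -5*(-5 - 5) + q = -5*(-10) + q = 50 + q)
a(V((-1 - 2)*5)) - (-11794)/701 = (50 + (-6 - (-1 - 2)*5)) - (-11794)/701 = (50 + (-6 - (-3)*5)) - (-11794)/701 = (50 + (-6 - 1*(-15))) - 1*(-11794/701) = (50 + (-6 + 15)) + 11794/701 = (50 + 9) + 11794/701 = 59 + 11794/701 = 53153/701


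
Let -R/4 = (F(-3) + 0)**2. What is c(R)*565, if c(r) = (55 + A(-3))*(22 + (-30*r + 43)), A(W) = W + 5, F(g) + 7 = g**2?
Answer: 17551725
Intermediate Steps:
F(g) = -7 + g**2
R = -16 (R = -4*((-7 + (-3)**2) + 0)**2 = -4*((-7 + 9) + 0)**2 = -4*(2 + 0)**2 = -4*2**2 = -4*4 = -16)
A(W) = 5 + W
c(r) = 3705 - 1710*r (c(r) = (55 + (5 - 3))*(22 + (-30*r + 43)) = (55 + 2)*(22 + (43 - 30*r)) = 57*(65 - 30*r) = 3705 - 1710*r)
c(R)*565 = (3705 - 1710*(-16))*565 = (3705 + 27360)*565 = 31065*565 = 17551725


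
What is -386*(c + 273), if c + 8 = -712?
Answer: 172542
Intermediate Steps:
c = -720 (c = -8 - 712 = -720)
-386*(c + 273) = -386*(-720 + 273) = -386*(-447) = 172542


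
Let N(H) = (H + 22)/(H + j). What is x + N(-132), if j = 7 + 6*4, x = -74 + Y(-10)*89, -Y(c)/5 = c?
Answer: 442086/101 ≈ 4377.1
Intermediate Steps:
Y(c) = -5*c
x = 4376 (x = -74 - 5*(-10)*89 = -74 + 50*89 = -74 + 4450 = 4376)
j = 31 (j = 7 + 24 = 31)
N(H) = (22 + H)/(31 + H) (N(H) = (H + 22)/(H + 31) = (22 + H)/(31 + H))
x + N(-132) = 4376 + (22 - 132)/(31 - 132) = 4376 - 110/(-101) = 4376 - 1/101*(-110) = 4376 + 110/101 = 442086/101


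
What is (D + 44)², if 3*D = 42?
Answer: 3364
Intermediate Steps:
D = 14 (D = (⅓)*42 = 14)
(D + 44)² = (14 + 44)² = 58² = 3364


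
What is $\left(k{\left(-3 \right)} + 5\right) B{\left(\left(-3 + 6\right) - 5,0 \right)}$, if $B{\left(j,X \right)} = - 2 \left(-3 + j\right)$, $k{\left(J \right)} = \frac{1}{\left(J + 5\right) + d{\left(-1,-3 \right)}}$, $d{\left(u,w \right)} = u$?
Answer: $60$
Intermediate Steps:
$k{\left(J \right)} = \frac{1}{4 + J}$ ($k{\left(J \right)} = \frac{1}{\left(J + 5\right) - 1} = \frac{1}{\left(5 + J\right) - 1} = \frac{1}{4 + J}$)
$B{\left(j,X \right)} = 6 - 2 j$
$\left(k{\left(-3 \right)} + 5\right) B{\left(\left(-3 + 6\right) - 5,0 \right)} = \left(\frac{1}{4 - 3} + 5\right) \left(6 - 2 \left(\left(-3 + 6\right) - 5\right)\right) = \left(1^{-1} + 5\right) \left(6 - 2 \left(3 - 5\right)\right) = \left(1 + 5\right) \left(6 - -4\right) = 6 \left(6 + 4\right) = 6 \cdot 10 = 60$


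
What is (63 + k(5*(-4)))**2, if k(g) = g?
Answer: 1849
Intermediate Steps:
(63 + k(5*(-4)))**2 = (63 + 5*(-4))**2 = (63 - 20)**2 = 43**2 = 1849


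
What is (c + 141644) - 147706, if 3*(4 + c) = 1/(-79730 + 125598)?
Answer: -834705863/137604 ≈ -6066.0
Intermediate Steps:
c = -550415/137604 (c = -4 + 1/(3*(-79730 + 125598)) = -4 + (⅓)/45868 = -4 + (⅓)*(1/45868) = -4 + 1/137604 = -550415/137604 ≈ -4.0000)
(c + 141644) - 147706 = (-550415/137604 + 141644) - 147706 = 19490230561/137604 - 147706 = -834705863/137604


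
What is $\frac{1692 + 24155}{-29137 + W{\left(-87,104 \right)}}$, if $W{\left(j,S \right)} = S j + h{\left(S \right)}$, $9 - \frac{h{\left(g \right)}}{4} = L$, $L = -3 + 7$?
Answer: $- \frac{25847}{38165} \approx -0.67724$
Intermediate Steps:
$L = 4$
$h{\left(g \right)} = 20$ ($h{\left(g \right)} = 36 - 16 = 20$)
$W{\left(j,S \right)} = 20 + S j$ ($W{\left(j,S \right)} = S j + 20 = 20 + S j$)
$\frac{1692 + 24155}{-29137 + W{\left(-87,104 \right)}} = \frac{1692 + 24155}{-29137 + \left(20 + 104 \left(-87\right)\right)} = \frac{25847}{-29137 + \left(20 - 9048\right)} = \frac{25847}{-29137 - 9028} = \frac{25847}{-38165} = 25847 \left(- \frac{1}{38165}\right) = - \frac{25847}{38165}$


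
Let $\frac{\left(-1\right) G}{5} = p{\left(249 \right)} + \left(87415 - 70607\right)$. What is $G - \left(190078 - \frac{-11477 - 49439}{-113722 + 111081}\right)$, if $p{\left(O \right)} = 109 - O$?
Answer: $- \frac{722036022}{2641} \approx -2.734 \cdot 10^{5}$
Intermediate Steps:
$G = -83340$ ($G = - 5 \left(\left(109 - 249\right) + \left(87415 - 70607\right)\right) = - 5 \left(-140 + 16808\right) = \left(-5\right) 16668 = -83340$)
$G - \left(190078 - \frac{-11477 - 49439}{-113722 + 111081}\right) = -83340 - \left(190078 - \frac{-11477 - 49439}{-113722 + 111081}\right) = -83340 - \left(190078 + \frac{60916}{-2641}\right) = -83340 - \frac{501935082}{2641} = - \frac{722036022}{2641}$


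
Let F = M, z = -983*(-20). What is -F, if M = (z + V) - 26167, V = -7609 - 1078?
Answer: 15194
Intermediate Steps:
V = -8687
z = 19660
M = -15194 (M = (19660 - 8687) - 26167 = 10973 - 26167 = -15194)
F = -15194
-F = -1*(-15194) = 15194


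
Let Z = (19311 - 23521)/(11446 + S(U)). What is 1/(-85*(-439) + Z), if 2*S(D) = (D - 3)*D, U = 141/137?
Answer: 214810939/8015591171295 ≈ 2.6799e-5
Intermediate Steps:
U = 141/137 (U = 141*(1/137) = 141/137 ≈ 1.0292)
S(D) = D*(-3 + D)/2 (S(D) = ((D - 3)*D)/2 = ((-3 + D)*D)/2 = (D*(-3 + D))/2 = D*(-3 + D)/2)
Z = -79017490/214810939 (Z = (19311 - 23521)/(11446 + (1/2)*(141/137)*(-3 + 141/137)) = -4210/(11446 + (1/2)*(141/137)*(-270/137)) = -4210/(11446 - 19035/18769) = -4210/214810939/18769 = -4210*18769/214810939 = -79017490/214810939 ≈ -0.36785)
1/(-85*(-439) + Z) = 1/(-85*(-439) - 79017490/214810939) = 1/(37315 - 79017490/214810939) = 1/(8015591171295/214810939) = 214810939/8015591171295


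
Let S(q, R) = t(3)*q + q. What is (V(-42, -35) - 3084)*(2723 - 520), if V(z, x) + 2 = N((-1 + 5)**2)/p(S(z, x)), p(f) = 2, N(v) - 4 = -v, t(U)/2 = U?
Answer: -6811676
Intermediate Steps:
t(U) = 2*U
S(q, R) = 7*q (S(q, R) = (2*3)*q + q = 6*q + q = 7*q)
N(v) = 4 - v
V(z, x) = -8 (V(z, x) = -2 + (4 - (-1 + 5)**2)/2 = -2 + (4 - 1*4**2)*(1/2) = -2 + (4 - 1*16)*(1/2) = -2 + (4 - 16)*(1/2) = -2 - 12*1/2 = -2 - 6 = -8)
(V(-42, -35) - 3084)*(2723 - 520) = (-8 - 3084)*(2723 - 520) = -3092*2203 = -6811676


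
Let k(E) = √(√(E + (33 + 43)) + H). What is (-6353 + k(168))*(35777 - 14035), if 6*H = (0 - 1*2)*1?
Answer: -138126926 + 21742*√(-3 + 18*√61)/3 ≈ -1.3804e+8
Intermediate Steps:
H = -⅓ (H = ((0 - 1*2)*1)/6 = ((0 - 2)*1)/6 = (-2*1)/6 = (⅙)*(-2) = -⅓ ≈ -0.33333)
k(E) = √(-⅓ + √(76 + E)) (k(E) = √(√(E + (33 + 43)) - ⅓) = √(√(E + 76) - ⅓) = √(√(76 + E) - ⅓) = √(-⅓ + √(76 + E)))
(-6353 + k(168))*(35777 - 14035) = (-6353 + √(-3 + 9*√(76 + 168))/3)*(35777 - 14035) = (-6353 + √(-3 + 9*√244)/3)*21742 = (-6353 + √(-3 + 9*(2*√61))/3)*21742 = (-6353 + √(-3 + 18*√61)/3)*21742 = -138126926 + 21742*√(-3 + 18*√61)/3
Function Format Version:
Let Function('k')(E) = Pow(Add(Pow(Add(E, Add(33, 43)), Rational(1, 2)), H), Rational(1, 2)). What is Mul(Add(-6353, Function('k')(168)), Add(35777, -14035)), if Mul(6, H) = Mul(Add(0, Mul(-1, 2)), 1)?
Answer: Add(-138126926, Mul(Rational(21742, 3), Pow(Add(-3, Mul(18, Pow(61, Rational(1, 2)))), Rational(1, 2)))) ≈ -1.3804e+8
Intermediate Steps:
H = Rational(-1, 3) (H = Mul(Rational(1, 6), Mul(Add(0, Mul(-1, 2)), 1)) = Mul(Rational(1, 6), Mul(Add(0, -2), 1)) = Mul(Rational(1, 6), Mul(-2, 1)) = Mul(Rational(1, 6), -2) = Rational(-1, 3) ≈ -0.33333)
Function('k')(E) = Pow(Add(Rational(-1, 3), Pow(Add(76, E), Rational(1, 2))), Rational(1, 2)) (Function('k')(E) = Pow(Add(Pow(Add(E, Add(33, 43)), Rational(1, 2)), Rational(-1, 3)), Rational(1, 2)) = Pow(Add(Pow(Add(E, 76), Rational(1, 2)), Rational(-1, 3)), Rational(1, 2)) = Pow(Add(Pow(Add(76, E), Rational(1, 2)), Rational(-1, 3)), Rational(1, 2)) = Pow(Add(Rational(-1, 3), Pow(Add(76, E), Rational(1, 2))), Rational(1, 2)))
Mul(Add(-6353, Function('k')(168)), Add(35777, -14035)) = Mul(Add(-6353, Mul(Rational(1, 3), Pow(Add(-3, Mul(9, Pow(Add(76, 168), Rational(1, 2)))), Rational(1, 2)))), Add(35777, -14035)) = Mul(Add(-6353, Mul(Rational(1, 3), Pow(Add(-3, Mul(9, Pow(244, Rational(1, 2)))), Rational(1, 2)))), 21742) = Mul(Add(-6353, Mul(Rational(1, 3), Pow(Add(-3, Mul(9, Mul(2, Pow(61, Rational(1, 2))))), Rational(1, 2)))), 21742) = Mul(Add(-6353, Mul(Rational(1, 3), Pow(Add(-3, Mul(18, Pow(61, Rational(1, 2)))), Rational(1, 2)))), 21742) = Add(-138126926, Mul(Rational(21742, 3), Pow(Add(-3, Mul(18, Pow(61, Rational(1, 2)))), Rational(1, 2))))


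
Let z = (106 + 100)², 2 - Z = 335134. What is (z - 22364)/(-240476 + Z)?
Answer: -2509/71951 ≈ -0.034871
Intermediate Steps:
Z = -335132 (Z = 2 - 1*335134 = 2 - 335134 = -335132)
z = 42436 (z = 206² = 42436)
(z - 22364)/(-240476 + Z) = (42436 - 22364)/(-240476 - 335132) = 20072/(-575608) = 20072*(-1/575608) = -2509/71951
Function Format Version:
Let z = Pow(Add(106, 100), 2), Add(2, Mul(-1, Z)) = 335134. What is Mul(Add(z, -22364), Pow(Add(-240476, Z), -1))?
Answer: Rational(-2509, 71951) ≈ -0.034871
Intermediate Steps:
Z = -335132 (Z = Add(2, Mul(-1, 335134)) = Add(2, -335134) = -335132)
z = 42436 (z = Pow(206, 2) = 42436)
Mul(Add(z, -22364), Pow(Add(-240476, Z), -1)) = Mul(Add(42436, -22364), Pow(Add(-240476, -335132), -1)) = Mul(20072, Pow(-575608, -1)) = Mul(20072, Rational(-1, 575608)) = Rational(-2509, 71951)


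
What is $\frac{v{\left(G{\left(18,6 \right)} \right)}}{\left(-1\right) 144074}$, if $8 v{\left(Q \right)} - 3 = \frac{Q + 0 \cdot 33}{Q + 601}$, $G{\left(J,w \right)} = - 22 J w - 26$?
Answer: $- \frac{1115}{296545456} \approx -3.76 \cdot 10^{-6}$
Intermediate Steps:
$G{\left(J,w \right)} = -26 - 22 J w$ ($G{\left(J,w \right)} = - 22 J w - 26 = -26 - 22 J w$)
$v{\left(Q \right)} = \frac{3}{8} + \frac{Q}{8 \left(601 + Q\right)}$ ($v{\left(Q \right)} = \frac{3}{8} + \frac{\left(Q + 0 \cdot 33\right) \frac{1}{Q + 601}}{8} = \frac{3}{8} + \frac{\left(Q + 0\right) \frac{1}{601 + Q}}{8} = \frac{3}{8} + \frac{Q \frac{1}{601 + Q}}{8} = \frac{3}{8} + \frac{Q}{8 \left(601 + Q\right)}$)
$\frac{v{\left(G{\left(18,6 \right)} \right)}}{\left(-1\right) 144074} = \frac{\frac{1}{8} \frac{1}{601 - \left(26 + 396 \cdot 6\right)} \left(1803 + 4 \left(-26 - 396 \cdot 6\right)\right)}{\left(-1\right) 144074} = \frac{\frac{1}{8} \frac{1}{601 - 2402} \left(1803 + 4 \left(-26 - 2376\right)\right)}{-144074} = \frac{1803 + 4 \left(-2402\right)}{8 \left(601 - 2402\right)} \left(- \frac{1}{144074}\right) = \frac{1803 - 9608}{8 \left(-1801\right)} \left(- \frac{1}{144074}\right) = \frac{1}{8} \left(- \frac{1}{1801}\right) \left(-7805\right) \left(- \frac{1}{144074}\right) = \frac{7805}{14408} \left(- \frac{1}{144074}\right) = - \frac{1115}{296545456}$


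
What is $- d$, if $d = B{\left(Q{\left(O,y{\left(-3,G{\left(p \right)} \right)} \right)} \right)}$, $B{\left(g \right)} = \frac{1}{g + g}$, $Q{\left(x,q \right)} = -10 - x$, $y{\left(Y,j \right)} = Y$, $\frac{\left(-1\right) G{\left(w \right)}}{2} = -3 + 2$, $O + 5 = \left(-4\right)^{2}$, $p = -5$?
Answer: $\frac{1}{42} \approx 0.02381$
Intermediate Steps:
$O = 11$ ($O = -5 + \left(-4\right)^{2} = -5 + 16 = 11$)
$G{\left(w \right)} = 2$ ($G{\left(w \right)} = - 2 \left(-3 + 2\right) = \left(-2\right) \left(-1\right) = 2$)
$B{\left(g \right)} = \frac{1}{2 g}$
$d = - \frac{1}{42}$ ($d = \frac{1}{2 \left(-10 - 11\right)} = \frac{1}{2 \left(-21\right)} = \frac{1}{2} \left(- \frac{1}{21}\right) = - \frac{1}{42} \approx -0.02381$)
$- d = \left(-1\right) \left(- \frac{1}{42}\right) = \frac{1}{42}$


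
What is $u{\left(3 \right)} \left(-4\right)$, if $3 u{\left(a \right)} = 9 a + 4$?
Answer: $- \frac{124}{3} \approx -41.333$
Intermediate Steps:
$u{\left(a \right)} = \frac{4}{3} + 3 a$ ($u{\left(a \right)} = \frac{9 a + 4}{3} = \frac{4 + 9 a}{3} = \frac{4}{3} + 3 a$)
$u{\left(3 \right)} \left(-4\right) = \left(\frac{4}{3} + 3 \cdot 3\right) \left(-4\right) = \left(\frac{4}{3} + 9\right) \left(-4\right) = \frac{31}{3} \left(-4\right) = - \frac{124}{3}$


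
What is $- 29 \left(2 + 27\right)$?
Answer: $-841$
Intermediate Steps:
$- 29 \left(2 + 27\right) = \left(-29\right) 29 = -841$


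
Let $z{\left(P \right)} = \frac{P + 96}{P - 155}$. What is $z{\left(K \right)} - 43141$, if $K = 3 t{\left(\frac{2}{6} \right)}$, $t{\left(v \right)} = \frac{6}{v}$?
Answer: $- \frac{4357391}{101} \approx -43143.0$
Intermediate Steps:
$K = 54$ ($K = 3 \frac{6}{2 \cdot \frac{1}{6}} = 3 \cdot 6 \frac{1}{\frac{1}{3}} = 3 \cdot 6 \cdot 3 = 3 \cdot 18 = 54$)
$z{\left(P \right)} = \frac{96 + P}{-155 + P}$
$z{\left(K \right)} - 43141 = \frac{96 + 54}{-155 + 54} - 43141 = \frac{1}{-101} \cdot 150 - 43141 = \left(- \frac{1}{101}\right) 150 - 43141 = - \frac{150}{101} - 43141 = - \frac{4357391}{101}$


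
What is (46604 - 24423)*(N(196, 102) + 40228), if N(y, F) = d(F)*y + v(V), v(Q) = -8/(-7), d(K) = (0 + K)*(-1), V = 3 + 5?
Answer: 3142160460/7 ≈ 4.4888e+8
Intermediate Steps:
V = 8
d(K) = -K (d(K) = K*(-1) = -K)
v(Q) = 8/7 (v(Q) = -8*(-1/7) = 8/7)
N(y, F) = 8/7 - F*y (N(y, F) = (-F)*y + 8/7 = -F*y + 8/7 = 8/7 - F*y)
(46604 - 24423)*(N(196, 102) + 40228) = (46604 - 24423)*((8/7 - 1*102*196) + 40228) = 22181*((8/7 - 19992) + 40228) = 22181*(-139936/7 + 40228) = 22181*(141660/7) = 3142160460/7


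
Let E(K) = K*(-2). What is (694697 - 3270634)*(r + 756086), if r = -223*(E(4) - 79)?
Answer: -1997605656319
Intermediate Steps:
E(K) = -2*K
r = 19401 (r = -223*(-2*4 - 79) = -223*(-8 - 79) = -223*(-87) = 19401)
(694697 - 3270634)*(r + 756086) = (694697 - 3270634)*(19401 + 756086) = -2575937*775487 = -1997605656319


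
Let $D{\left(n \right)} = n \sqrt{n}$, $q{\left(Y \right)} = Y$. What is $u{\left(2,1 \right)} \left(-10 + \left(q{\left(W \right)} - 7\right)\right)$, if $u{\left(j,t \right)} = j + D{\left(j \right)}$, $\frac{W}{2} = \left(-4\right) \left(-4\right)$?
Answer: $30 + 30 \sqrt{2} \approx 72.426$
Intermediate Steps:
$W = 32$ ($W = 2 \left(\left(-4\right) \left(-4\right)\right) = 2 \cdot 16 = 32$)
$D{\left(n \right)} = n^{\frac{3}{2}}$
$u{\left(j,t \right)} = j + j^{\frac{3}{2}}$
$u{\left(2,1 \right)} \left(-10 + \left(q{\left(W \right)} - 7\right)\right) = \left(2 + 2^{\frac{3}{2}}\right) \left(-10 + \left(32 - 7\right)\right) = \left(2 + 2 \sqrt{2}\right) \left(-10 + 25\right) = \left(2 + 2 \sqrt{2}\right) 15 = 30 + 30 \sqrt{2}$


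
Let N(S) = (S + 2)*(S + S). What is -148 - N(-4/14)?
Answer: -7204/49 ≈ -147.02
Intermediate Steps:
N(S) = 2*S*(2 + S) (N(S) = (2 + S)*(2*S) = 2*S*(2 + S))
-148 - N(-4/14) = -148 - 2*(-4/14)*(2 - 4/14) = -148 - 2*(-4*1/14)*(2 - 4*1/14) = -148 - 2*(-2)*(2 - 2/7)/7 = -148 - 2*(-2)*12/(7*7) = -148 - 1*(-48/49) = -148 + 48/49 = -7204/49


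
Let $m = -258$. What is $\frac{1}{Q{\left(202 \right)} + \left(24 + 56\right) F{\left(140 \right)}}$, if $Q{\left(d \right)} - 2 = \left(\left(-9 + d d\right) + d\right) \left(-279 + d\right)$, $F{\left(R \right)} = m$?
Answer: $- \frac{1}{3177407} \approx -3.1472 \cdot 10^{-7}$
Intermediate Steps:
$F{\left(R \right)} = -258$
$Q{\left(d \right)} = 2 + \left(-279 + d\right) \left(-9 + d + d^{2}\right)$ ($Q{\left(d \right)} = 2 + \left(\left(-9 + d d\right) + d\right) \left(-279 + d\right) = 2 + \left(\left(-9 + d^{2}\right) + d\right) \left(-279 + d\right) = 2 + \left(-9 + d + d^{2}\right) \left(-279 + d\right) = 2 + \left(-279 + d\right) \left(-9 + d + d^{2}\right)$)
$\frac{1}{Q{\left(202 \right)} + \left(24 + 56\right) F{\left(140 \right)}} = \frac{1}{\left(2513 + 202^{3} - 58176 - 278 \cdot 202^{2}\right) + \left(24 + 56\right) \left(-258\right)} = \frac{1}{\left(2513 + 8242408 - 58176 - 11343512\right) + 80 \left(-258\right)} = \frac{1}{\left(2513 + 8242408 - 58176 - 11343512\right) - 20640} = \frac{1}{-3156767 - 20640} = \frac{1}{-3177407} = - \frac{1}{3177407}$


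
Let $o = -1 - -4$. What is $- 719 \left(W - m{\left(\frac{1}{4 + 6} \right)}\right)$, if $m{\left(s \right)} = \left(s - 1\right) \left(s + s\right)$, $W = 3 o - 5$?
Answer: $- \frac{150271}{50} \approx -3005.4$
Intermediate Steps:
$o = 3$ ($o = -1 + 4 = 3$)
$W = 4$ ($W = 3 \cdot 3 - 5 = 9 - 5 = 4$)
$m{\left(s \right)} = 2 s \left(-1 + s\right)$ ($m{\left(s \right)} = \left(-1 + s\right) 2 s = 2 s \left(-1 + s\right)$)
$- 719 \left(W - m{\left(\frac{1}{4 + 6} \right)}\right) = - 719 \left(4 - \frac{2 \left(-1 + \frac{1}{4 + 6}\right)}{4 + 6}\right) = - 719 \left(4 - \frac{2 \left(-1 + \frac{1}{10}\right)}{10}\right) = - 719 \left(4 - 2 \cdot \frac{1}{10} \left(-1 + \frac{1}{10}\right)\right) = - 719 \left(4 - 2 \cdot \frac{1}{10} \left(- \frac{9}{10}\right)\right) = - 719 \left(4 - - \frac{9}{50}\right) = - 719 \left(4 + \frac{9}{50}\right) = \left(-719\right) \frac{209}{50} = - \frac{150271}{50}$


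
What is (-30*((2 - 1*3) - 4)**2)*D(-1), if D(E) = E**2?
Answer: -750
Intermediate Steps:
(-30*((2 - 1*3) - 4)**2)*D(-1) = -30*((2 - 1*3) - 4)**2*(-1)**2 = -30*((2 - 3) - 4)**2*1 = -30*(-1 - 4)**2*1 = -30*(-5)**2*1 = -30*25*1 = -750*1 = -750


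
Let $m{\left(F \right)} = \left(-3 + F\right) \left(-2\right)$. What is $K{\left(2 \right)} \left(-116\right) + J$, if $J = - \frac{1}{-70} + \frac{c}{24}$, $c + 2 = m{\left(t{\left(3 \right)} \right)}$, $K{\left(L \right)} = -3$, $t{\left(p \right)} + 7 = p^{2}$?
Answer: $\frac{24361}{70} \approx 348.01$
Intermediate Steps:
$t{\left(p \right)} = -7 + p^{2}$
$m{\left(F \right)} = 6 - 2 F$
$c = 0$ ($c = -2 + \left(6 - 2 \left(-7 + 3^{2}\right)\right) = -2 + \left(6 - 2 \left(-7 + 9\right)\right) = -2 + \left(6 - 4\right) = -2 + 2 = 0$)
$J = \frac{1}{70}$ ($J = - \frac{1}{-70} + \frac{0}{24} = \left(-1\right) \left(- \frac{1}{70}\right) + 0 \cdot \frac{1}{24} = \frac{1}{70} + 0 = \frac{1}{70} \approx 0.014286$)
$K{\left(2 \right)} \left(-116\right) + J = \left(-3\right) \left(-116\right) + \frac{1}{70} = 348 + \frac{1}{70} = \frac{24361}{70}$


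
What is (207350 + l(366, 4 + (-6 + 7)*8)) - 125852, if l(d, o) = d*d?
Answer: 215454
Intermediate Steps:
l(d, o) = d²
(207350 + l(366, 4 + (-6 + 7)*8)) - 125852 = (207350 + 366²) - 125852 = (207350 + 133956) - 125852 = 341306 - 125852 = 215454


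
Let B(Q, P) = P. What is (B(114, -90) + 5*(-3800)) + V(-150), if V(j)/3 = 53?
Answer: -18931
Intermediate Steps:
V(j) = 159 (V(j) = 3*53 = 159)
(B(114, -90) + 5*(-3800)) + V(-150) = (-90 + 5*(-3800)) + 159 = (-90 - 19000) + 159 = -19090 + 159 = -18931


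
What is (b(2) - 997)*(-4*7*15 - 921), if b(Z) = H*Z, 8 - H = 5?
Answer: 1328931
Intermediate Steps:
H = 3 (H = 8 - 1*5 = 8 - 5 = 3)
b(Z) = 3*Z
(b(2) - 997)*(-4*7*15 - 921) = (3*2 - 997)*(-4*7*15 - 921) = (6 - 997)*(-28*15 - 921) = -991*(-420 - 921) = -991*(-1341) = 1328931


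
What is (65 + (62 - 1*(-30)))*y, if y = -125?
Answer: -19625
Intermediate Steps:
(65 + (62 - 1*(-30)))*y = (65 + (62 - 1*(-30)))*(-125) = (65 + (62 + 30))*(-125) = (65 + 92)*(-125) = 157*(-125) = -19625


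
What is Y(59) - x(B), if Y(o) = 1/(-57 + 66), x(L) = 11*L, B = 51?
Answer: -5048/9 ≈ -560.89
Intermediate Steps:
Y(o) = ⅑ (Y(o) = 1/9 = ⅑)
Y(59) - x(B) = ⅑ - 11*51 = ⅑ - 1*561 = ⅑ - 561 = -5048/9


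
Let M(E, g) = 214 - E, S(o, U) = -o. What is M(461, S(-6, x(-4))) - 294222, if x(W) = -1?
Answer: -294469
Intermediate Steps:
M(461, S(-6, x(-4))) - 294222 = (214 - 1*461) - 294222 = (214 - 461) - 294222 = -247 - 294222 = -294469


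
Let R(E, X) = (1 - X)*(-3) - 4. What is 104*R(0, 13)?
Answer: 3328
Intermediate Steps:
R(E, X) = -7 + 3*X (R(E, X) = (-3 + 3*X) - 4 = -7 + 3*X)
104*R(0, 13) = 104*(-7 + 3*13) = 104*(-7 + 39) = 104*32 = 3328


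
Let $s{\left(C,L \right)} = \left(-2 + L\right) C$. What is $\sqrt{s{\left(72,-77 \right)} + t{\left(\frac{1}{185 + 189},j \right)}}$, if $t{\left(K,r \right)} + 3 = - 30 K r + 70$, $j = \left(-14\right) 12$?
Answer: $\frac{i \sqrt{196089509}}{187} \approx 74.883 i$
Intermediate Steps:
$s{\left(C,L \right)} = C \left(-2 + L\right)$
$j = -168$
$t{\left(K,r \right)} = 67 - 30 K r$ ($t{\left(K,r \right)} = -3 + \left(- 30 K r + 70\right) = -3 - \left(-70 + 30 K r\right) = 67 - 30 K r$)
$\sqrt{s{\left(72,-77 \right)} + t{\left(\frac{1}{185 + 189},j \right)}} = \sqrt{72 \left(-2 - 77\right) + \left(67 - 30 \frac{1}{185 + 189} \left(-168\right)\right)} = \sqrt{72 \left(-79\right) + \left(67 - 30 \cdot \frac{1}{374} \left(-168\right)\right)} = \sqrt{-5688 + \left(67 - \frac{15}{187} \left(-168\right)\right)} = \sqrt{-5688 + \left(67 + \frac{2520}{187}\right)} = \sqrt{-5688 + \frac{15049}{187}} = \sqrt{- \frac{1048607}{187}} = \frac{i \sqrt{196089509}}{187}$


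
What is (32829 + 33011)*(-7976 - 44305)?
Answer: -3442181040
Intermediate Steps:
(32829 + 33011)*(-7976 - 44305) = 65840*(-52281) = -3442181040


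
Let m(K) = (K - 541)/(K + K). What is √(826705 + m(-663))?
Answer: √363394289271/663 ≈ 909.23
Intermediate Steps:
m(K) = (-541 + K)/(2*K) (m(K) = (-541 + K)/((2*K)) = (-541 + K)*(1/(2*K)) = (-541 + K)/(2*K))
√(826705 + m(-663)) = √(826705 + (½)*(-541 - 663)/(-663)) = √(826705 + (½)*(-1/663)*(-1204)) = √(826705 + 602/663) = √(548106017/663) = √363394289271/663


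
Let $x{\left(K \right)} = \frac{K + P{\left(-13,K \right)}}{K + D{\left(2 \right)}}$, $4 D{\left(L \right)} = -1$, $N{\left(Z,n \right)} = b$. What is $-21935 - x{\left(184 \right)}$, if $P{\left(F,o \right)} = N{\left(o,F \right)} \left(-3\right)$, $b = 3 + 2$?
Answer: $- \frac{16122901}{735} \approx -21936.0$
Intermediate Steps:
$b = 5$
$N{\left(Z,n \right)} = 5$
$P{\left(F,o \right)} = -15$ ($P{\left(F,o \right)} = 5 \left(-3\right) = -15$)
$D{\left(L \right)} = - \frac{1}{4}$ ($D{\left(L \right)} = \frac{1}{4} \left(-1\right) = - \frac{1}{4}$)
$x{\left(K \right)} = \frac{-15 + K}{- \frac{1}{4} + K}$ ($x{\left(K \right)} = \frac{K - 15}{K - \frac{1}{4}} = \frac{-15 + K}{- \frac{1}{4} + K}$)
$-21935 - x{\left(184 \right)} = -21935 - \frac{4 \left(-15 + 184\right)}{-1 + 4 \cdot 184} = -21935 - 4 \frac{1}{-1 + 736} \cdot 169 = -21935 - 4 \cdot \frac{1}{735} \cdot 169 = -21935 - \frac{676}{735} = - \frac{16122901}{735}$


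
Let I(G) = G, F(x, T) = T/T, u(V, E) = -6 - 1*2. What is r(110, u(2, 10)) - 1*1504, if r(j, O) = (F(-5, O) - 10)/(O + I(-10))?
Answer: -3007/2 ≈ -1503.5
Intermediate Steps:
u(V, E) = -8 (u(V, E) = -6 - 2 = -8)
F(x, T) = 1
r(j, O) = -9/(-10 + O) (r(j, O) = (1 - 10)/(O - 10) = -9/(-10 + O))
r(110, u(2, 10)) - 1*1504 = -9/(-10 - 8) - 1*1504 = -9/(-18) - 1504 = -9*(-1/18) - 1504 = 1/2 - 1504 = -3007/2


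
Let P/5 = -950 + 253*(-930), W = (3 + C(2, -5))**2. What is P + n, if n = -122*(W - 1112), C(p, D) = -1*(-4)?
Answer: -1051514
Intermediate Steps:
C(p, D) = 4
W = 49 (W = (3 + 4)**2 = 7**2 = 49)
n = 129686 (n = -122*(49 - 1112) = -122*(-1063) = 129686)
P = -1181200 (P = 5*(-950 + 253*(-930)) = 5*(-950 - 235290) = 5*(-236240) = -1181200)
P + n = -1181200 + 129686 = -1051514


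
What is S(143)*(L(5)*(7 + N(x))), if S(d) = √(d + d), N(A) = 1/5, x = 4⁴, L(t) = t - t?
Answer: 0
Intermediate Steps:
L(t) = 0
x = 256
N(A) = ⅕
S(d) = √2*√d (S(d) = √(2*d) = √2*√d)
S(143)*(L(5)*(7 + N(x))) = (√2*√143)*(0*(7 + ⅕)) = √286*(0*(36/5)) = √286*0 = 0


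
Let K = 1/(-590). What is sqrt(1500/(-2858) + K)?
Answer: I*sqrt(374280979190)/843110 ≈ 0.72563*I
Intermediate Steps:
K = -1/590 ≈ -0.0016949
sqrt(1500/(-2858) + K) = sqrt(1500/(-2858) - 1/590) = sqrt(1500*(-1/2858) - 1/590) = sqrt(-750/1429 - 1/590) = sqrt(-443929/843110) = I*sqrt(374280979190)/843110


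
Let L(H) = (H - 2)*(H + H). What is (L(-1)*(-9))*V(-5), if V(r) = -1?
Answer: 54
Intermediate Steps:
L(H) = 2*H*(-2 + H) (L(H) = (-2 + H)*(2*H) = 2*H*(-2 + H))
(L(-1)*(-9))*V(-5) = ((2*(-1)*(-2 - 1))*(-9))*(-1) = ((2*(-1)*(-3))*(-9))*(-1) = (6*(-9))*(-1) = -54*(-1) = 54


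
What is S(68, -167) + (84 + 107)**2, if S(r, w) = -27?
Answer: 36454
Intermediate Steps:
S(68, -167) + (84 + 107)**2 = -27 + (84 + 107)**2 = -27 + 191**2 = -27 + 36481 = 36454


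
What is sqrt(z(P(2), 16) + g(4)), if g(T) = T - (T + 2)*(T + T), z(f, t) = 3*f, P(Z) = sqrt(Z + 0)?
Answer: sqrt(-44 + 3*sqrt(2)) ≈ 6.3053*I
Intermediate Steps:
P(Z) = sqrt(Z)
g(T) = T - 2*T*(2 + T) (g(T) = T - (2 + T)*2*T = T - 2*T*(2 + T))
sqrt(z(P(2), 16) + g(4)) = sqrt(3*sqrt(2) - 1*4*(3 + 2*4)) = sqrt(3*sqrt(2) - 1*4*(3 + 8)) = sqrt(3*sqrt(2) - 1*4*11) = sqrt(3*sqrt(2) - 44) = sqrt(-44 + 3*sqrt(2))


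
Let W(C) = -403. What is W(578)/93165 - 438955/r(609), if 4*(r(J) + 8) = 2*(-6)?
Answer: 3717748922/93165 ≈ 39905.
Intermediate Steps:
r(J) = -11 (r(J) = -8 + (2*(-6))/4 = -8 + (¼)*(-12) = -8 - 3 = -11)
W(578)/93165 - 438955/r(609) = -403/93165 - 438955/(-11) = -403*1/93165 - 438955*(-1/11) = -403/93165 + 39905 = 3717748922/93165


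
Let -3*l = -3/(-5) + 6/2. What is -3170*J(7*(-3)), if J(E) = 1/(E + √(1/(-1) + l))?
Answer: 166425/1108 + 1585*I*√55/1108 ≈ 150.2 + 10.609*I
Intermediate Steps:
l = -6/5 (l = -(-3/(-5) + 6/2)/3 = -(-3*(-⅕) + 6*(½))/3 = -(⅗ + 3)/3 = -⅓*18/5 = -6/5 ≈ -1.2000)
J(E) = 1/(E + I*√55/5) (J(E) = 1/(E + √(1/(-1) - 6/5)) = 1/(E + √(-1 - 6/5)) = 1/(E + √(-11/5)) = 1/(E + I*√55/5))
-3170*J(7*(-3)) = -15850/(5*(7*(-3)) + I*√55) = -15850/(5*(-21) + I*√55) = -15850/(-105 + I*√55)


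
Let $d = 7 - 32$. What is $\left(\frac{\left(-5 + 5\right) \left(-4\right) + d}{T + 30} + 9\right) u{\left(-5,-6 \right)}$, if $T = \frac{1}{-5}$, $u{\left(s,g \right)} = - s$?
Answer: $\frac{6080}{149} \approx 40.805$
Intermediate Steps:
$T = - \frac{1}{5} \approx -0.2$
$d = -25$
$\left(\frac{\left(-5 + 5\right) \left(-4\right) + d}{T + 30} + 9\right) u{\left(-5,-6 \right)} = \left(\frac{\left(-5 + 5\right) \left(-4\right) - 25}{- \frac{1}{5} + 30} + 9\right) \left(\left(-1\right) \left(-5\right)\right) = \left(\frac{0 \left(-4\right) - 25}{\frac{149}{5}} + 9\right) 5 = \left(\left(0 - 25\right) \frac{5}{149} + 9\right) 5 = \left(\left(-25\right) \frac{5}{149} + 9\right) 5 = \left(- \frac{125}{149} + 9\right) 5 = \frac{1216}{149} \cdot 5 = \frac{6080}{149}$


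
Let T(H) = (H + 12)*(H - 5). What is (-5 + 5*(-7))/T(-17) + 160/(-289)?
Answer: -2916/3179 ≈ -0.91727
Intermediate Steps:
T(H) = (-5 + H)*(12 + H) (T(H) = (12 + H)*(-5 + H) = (-5 + H)*(12 + H))
(-5 + 5*(-7))/T(-17) + 160/(-289) = (-5 + 5*(-7))/(-60 + (-17)² + 7*(-17)) + 160/(-289) = (-5 - 35)/(-60 + 289 - 119) + 160*(-1/289) = -40/110 - 160/289 = -40*1/110 - 160/289 = -4/11 - 160/289 = -2916/3179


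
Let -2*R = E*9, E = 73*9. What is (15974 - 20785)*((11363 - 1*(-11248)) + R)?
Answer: -189115599/2 ≈ -9.4558e+7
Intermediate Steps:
E = 657
R = -5913/2 (R = -657*9/2 = -1/2*5913 = -5913/2 ≈ -2956.5)
(15974 - 20785)*((11363 - 1*(-11248)) + R) = (15974 - 20785)*((11363 - 1*(-11248)) - 5913/2) = -4811*((11363 + 11248) - 5913/2) = -4811*(22611 - 5913/2) = -4811*39309/2 = -189115599/2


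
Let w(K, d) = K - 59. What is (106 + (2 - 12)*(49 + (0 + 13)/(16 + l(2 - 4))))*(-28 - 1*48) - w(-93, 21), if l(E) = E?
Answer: 210292/7 ≈ 30042.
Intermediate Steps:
w(K, d) = -59 + K
(106 + (2 - 12)*(49 + (0 + 13)/(16 + l(2 - 4))))*(-28 - 1*48) - w(-93, 21) = (106 + (2 - 12)*(49 + (0 + 13)/(16 + (2 - 4))))*(-28 - 1*48) - (-59 - 93) = (106 - 10*(49 + 13/(16 - 2)))*(-28 - 48) - 1*(-152) = (106 - 10*(49 + 13/14))*(-76) + 152 = (106 - 10*699/14)*(-76) + 152 = (106 - 3495/7)*(-76) + 152 = -2753/7*(-76) + 152 = 209228/7 + 152 = 210292/7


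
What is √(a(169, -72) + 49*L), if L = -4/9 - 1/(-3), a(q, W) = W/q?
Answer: I*√8929/39 ≈ 2.4229*I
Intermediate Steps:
L = -⅑ (L = -4*⅑ - 1*(-⅓) = -4/9 + ⅓ = -⅑ ≈ -0.11111)
√(a(169, -72) + 49*L) = √(-72/169 + 49*(-⅑)) = √(-72*1/169 - 49/9) = √(-72/169 - 49/9) = √(-8929/1521) = I*√8929/39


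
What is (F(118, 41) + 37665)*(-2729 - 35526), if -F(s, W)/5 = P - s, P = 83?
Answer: -1447569200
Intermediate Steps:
F(s, W) = -415 + 5*s (F(s, W) = -5*(83 - s) = -415 + 5*s)
(F(118, 41) + 37665)*(-2729 - 35526) = ((-415 + 5*118) + 37665)*(-2729 - 35526) = ((-415 + 590) + 37665)*(-38255) = (175 + 37665)*(-38255) = 37840*(-38255) = -1447569200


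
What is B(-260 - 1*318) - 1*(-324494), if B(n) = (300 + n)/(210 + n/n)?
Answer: 68467956/211 ≈ 3.2449e+5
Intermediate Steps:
B(n) = 300/211 + n/211 (B(n) = (300 + n)/(210 + 1) = (300 + n)/211 = (300 + n)*(1/211) = 300/211 + n/211)
B(-260 - 1*318) - 1*(-324494) = (300/211 + (-260 - 1*318)/211) - 1*(-324494) = (300/211 + (-260 - 318)/211) + 324494 = (300/211 + (1/211)*(-578)) + 324494 = (300/211 - 578/211) + 324494 = -278/211 + 324494 = 68467956/211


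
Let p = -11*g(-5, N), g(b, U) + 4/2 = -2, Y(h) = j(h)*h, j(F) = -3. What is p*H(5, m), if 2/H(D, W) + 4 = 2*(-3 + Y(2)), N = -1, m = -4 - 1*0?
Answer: -4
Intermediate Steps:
m = -4 (m = -4 + 0 = -4)
Y(h) = -3*h
H(D, W) = -1/11 (H(D, W) = 2/(-4 + 2*(-3 - 3*2)) = 2/(-4 + 2*(-3 - 6)) = 2/(-4 + 2*(-9)) = 2/(-4 - 18) = 2/(-22) = 2*(-1/22) = -1/11)
g(b, U) = -4 (g(b, U) = -2 - 2 = -4)
p = 44 (p = -11*(-4) = 44)
p*H(5, m) = 44*(-1/11) = -4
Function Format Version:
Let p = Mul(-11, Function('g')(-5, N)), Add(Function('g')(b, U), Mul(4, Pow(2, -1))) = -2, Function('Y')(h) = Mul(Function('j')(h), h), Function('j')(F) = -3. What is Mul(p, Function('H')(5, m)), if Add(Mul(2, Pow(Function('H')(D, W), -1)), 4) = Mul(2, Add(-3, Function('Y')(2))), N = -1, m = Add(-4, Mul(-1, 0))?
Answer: -4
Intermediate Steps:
m = -4 (m = Add(-4, 0) = -4)
Function('Y')(h) = Mul(-3, h)
Function('H')(D, W) = Rational(-1, 11) (Function('H')(D, W) = Mul(2, Pow(Add(-4, Mul(2, Add(-3, Mul(-3, 2)))), -1)) = Mul(2, Pow(Add(-4, Mul(2, Add(-3, -6))), -1)) = Mul(2, Pow(Add(-4, Mul(2, -9)), -1)) = Mul(2, Pow(Add(-4, -18), -1)) = Mul(2, Pow(-22, -1)) = Mul(2, Rational(-1, 22)) = Rational(-1, 11))
Function('g')(b, U) = -4 (Function('g')(b, U) = Add(-2, -2) = -4)
p = 44 (p = Mul(-11, -4) = 44)
Mul(p, Function('H')(5, m)) = Mul(44, Rational(-1, 11)) = -4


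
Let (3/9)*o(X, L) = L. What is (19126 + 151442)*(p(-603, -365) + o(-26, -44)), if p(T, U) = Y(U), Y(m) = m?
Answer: -84772296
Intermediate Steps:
o(X, L) = 3*L
p(T, U) = U
(19126 + 151442)*(p(-603, -365) + o(-26, -44)) = (19126 + 151442)*(-365 + 3*(-44)) = 170568*(-365 - 132) = 170568*(-497) = -84772296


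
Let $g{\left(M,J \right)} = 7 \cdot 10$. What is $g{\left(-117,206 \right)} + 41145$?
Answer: $41215$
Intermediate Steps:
$g{\left(M,J \right)} = 70$
$g{\left(-117,206 \right)} + 41145 = 70 + 41145 = 41215$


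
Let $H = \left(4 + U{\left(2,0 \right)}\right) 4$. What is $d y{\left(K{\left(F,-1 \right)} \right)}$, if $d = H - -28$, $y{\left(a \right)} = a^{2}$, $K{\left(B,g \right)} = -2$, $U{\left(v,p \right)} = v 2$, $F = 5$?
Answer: $240$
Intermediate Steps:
$U{\left(v,p \right)} = 2 v$
$H = 32$ ($H = \left(4 + 2 \cdot 2\right) 4 = \left(4 + 4\right) 4 = 8 \cdot 4 = 32$)
$d = 60$ ($d = 32 - -28 = 32 + 28 = 60$)
$d y{\left(K{\left(F,-1 \right)} \right)} = 60 \left(-2\right)^{2} = 60 \cdot 4 = 240$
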